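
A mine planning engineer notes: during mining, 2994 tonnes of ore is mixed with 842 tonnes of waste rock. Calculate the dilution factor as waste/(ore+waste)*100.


21.9499%

Total material = ore + waste
= 2994 + 842 = 3836 tonnes
Dilution = waste / total * 100
= 842 / 3836 * 100
= 0.2194994786 * 100
= 21.9499%


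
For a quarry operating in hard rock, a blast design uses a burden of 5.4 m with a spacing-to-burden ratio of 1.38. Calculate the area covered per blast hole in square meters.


40.2408 m^2

First, find the spacing:
Spacing = burden * ratio = 5.4 * 1.38
= 7.452 m
Then, calculate the area:
Area = burden * spacing = 5.4 * 7.452
= 40.2408 m^2


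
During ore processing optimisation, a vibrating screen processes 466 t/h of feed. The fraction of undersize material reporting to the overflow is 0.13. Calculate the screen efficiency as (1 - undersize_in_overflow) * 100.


87.0%

Screen efficiency = (1 - fraction of undersize in overflow) * 100
= (1 - 0.13) * 100
= 0.87 * 100
= 87.0%


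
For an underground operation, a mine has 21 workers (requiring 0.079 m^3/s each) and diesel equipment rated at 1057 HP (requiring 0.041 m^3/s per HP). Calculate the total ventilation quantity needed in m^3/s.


Airflow for workers:
Q_people = 21 * 0.079 = 1.659 m^3/s
Airflow for diesel equipment:
Q_diesel = 1057 * 0.041 = 43.337 m^3/s
Total ventilation:
Q_total = 1.659 + 43.337
= 44.996 m^3/s

44.996 m^3/s


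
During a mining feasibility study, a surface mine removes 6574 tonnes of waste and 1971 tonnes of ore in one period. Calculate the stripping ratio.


3.3354

Stripping ratio = waste tonnage / ore tonnage
= 6574 / 1971
= 3.3354


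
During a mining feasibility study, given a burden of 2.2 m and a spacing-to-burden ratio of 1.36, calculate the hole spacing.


2.992 m

Spacing = burden * ratio
= 2.2 * 1.36
= 2.992 m


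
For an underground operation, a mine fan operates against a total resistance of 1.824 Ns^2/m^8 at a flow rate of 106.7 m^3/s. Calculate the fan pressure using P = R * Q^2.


Compute Q^2:
Q^2 = 106.7^2 = 11384.89
Compute pressure:
P = R * Q^2 = 1.824 * 11384.89
= 20766.0394 Pa

20766.0394 Pa


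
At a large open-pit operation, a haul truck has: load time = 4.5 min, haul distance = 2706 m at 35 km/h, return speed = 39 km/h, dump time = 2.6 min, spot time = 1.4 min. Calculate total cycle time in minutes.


17.3019 min

Convert haul speed to m/min: 35 * 1000/60 = 583.3333333 m/min
Haul time = 2706 / 583.3333333 = 4.638857143 min
Convert return speed to m/min: 39 * 1000/60 = 650 m/min
Return time = 2706 / 650 = 4.163076923 min
Total cycle time:
= 4.5 + 4.638857143 + 2.6 + 4.163076923 + 1.4
= 17.3019 min


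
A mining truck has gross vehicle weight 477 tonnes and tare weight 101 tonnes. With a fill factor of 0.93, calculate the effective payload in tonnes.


349.68 tonnes

Maximum payload = gross - tare
= 477 - 101 = 376 tonnes
Effective payload = max payload * fill factor
= 376 * 0.93
= 349.68 tonnes


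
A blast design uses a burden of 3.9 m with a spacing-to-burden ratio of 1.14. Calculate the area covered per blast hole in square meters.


17.3394 m^2

First, find the spacing:
Spacing = burden * ratio = 3.9 * 1.14
= 4.446 m
Then, calculate the area:
Area = burden * spacing = 3.9 * 4.446
= 17.3394 m^2


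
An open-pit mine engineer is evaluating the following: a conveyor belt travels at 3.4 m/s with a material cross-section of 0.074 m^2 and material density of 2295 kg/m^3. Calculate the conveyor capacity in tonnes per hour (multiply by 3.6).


Volumetric flow = speed * area
= 3.4 * 0.074 = 0.2516 m^3/s
Mass flow = volumetric * density
= 0.2516 * 2295 = 577.422 kg/s
Convert to t/h: multiply by 3.6
Capacity = 577.422 * 3.6
= 2078.7192 t/h

2078.7192 t/h


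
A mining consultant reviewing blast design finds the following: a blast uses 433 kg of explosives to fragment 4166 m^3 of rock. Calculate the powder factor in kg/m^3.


0.1039 kg/m^3

Powder factor = explosive mass / rock volume
= 433 / 4166
= 0.1039 kg/m^3


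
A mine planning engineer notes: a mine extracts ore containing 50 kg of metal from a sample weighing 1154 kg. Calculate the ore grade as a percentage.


4.3328%

Ore grade = (metal mass / ore mass) * 100
= (50 / 1154) * 100
= 0.04332755633 * 100
= 4.3328%


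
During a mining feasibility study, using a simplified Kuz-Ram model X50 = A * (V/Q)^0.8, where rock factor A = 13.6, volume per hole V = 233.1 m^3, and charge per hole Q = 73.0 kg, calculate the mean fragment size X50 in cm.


Compute V/Q:
V/Q = 233.1 / 73.0 = 3.193150685
Raise to the power 0.8:
(V/Q)^0.8 = 3.193150685^0.8 = 2.531486005
Multiply by A:
X50 = 13.6 * 2.531486005
= 34.4282 cm

34.4282 cm


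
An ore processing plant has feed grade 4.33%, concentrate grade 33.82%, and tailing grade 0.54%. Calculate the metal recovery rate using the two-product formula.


88.9491%

Using the two-product formula:
R = 100 * c * (f - t) / (f * (c - t))
Numerator = 100 * 33.82 * (4.33 - 0.54)
= 100 * 33.82 * 3.79
= 12817.78
Denominator = 4.33 * (33.82 - 0.54)
= 4.33 * 33.28
= 144.1024
R = 12817.78 / 144.1024
= 88.9491%


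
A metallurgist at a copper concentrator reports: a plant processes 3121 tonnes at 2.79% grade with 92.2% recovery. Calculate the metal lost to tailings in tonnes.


6.7919 tonnes

Total metal in feed:
= 3121 * 2.79 / 100 = 87.0759 tonnes
Metal recovered:
= 87.0759 * 92.2 / 100 = 80.2839798 tonnes
Metal lost to tailings:
= 87.0759 - 80.2839798
= 6.7919 tonnes


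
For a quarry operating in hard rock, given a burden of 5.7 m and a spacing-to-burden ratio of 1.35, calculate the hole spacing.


Spacing = burden * ratio
= 5.7 * 1.35
= 7.695 m

7.695 m


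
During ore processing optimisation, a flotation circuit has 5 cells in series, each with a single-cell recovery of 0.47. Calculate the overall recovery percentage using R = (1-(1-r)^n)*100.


Complement of single-cell recovery:
1 - r = 1 - 0.47 = 0.53
Raise to power n:
(1 - r)^5 = 0.53^5 = 0.0418195493
Overall recovery:
R = (1 - 0.0418195493) * 100
= 95.818%

95.818%


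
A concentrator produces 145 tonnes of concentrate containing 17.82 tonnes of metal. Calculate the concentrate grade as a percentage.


Grade = (metal in concentrate / concentrate mass) * 100
= (17.82 / 145) * 100
= 0.1228965517 * 100
= 12.2897%

12.2897%


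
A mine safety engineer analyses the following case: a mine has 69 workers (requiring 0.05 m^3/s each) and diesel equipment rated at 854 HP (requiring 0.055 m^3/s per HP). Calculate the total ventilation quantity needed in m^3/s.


Airflow for workers:
Q_people = 69 * 0.05 = 3.45 m^3/s
Airflow for diesel equipment:
Q_diesel = 854 * 0.055 = 46.97 m^3/s
Total ventilation:
Q_total = 3.45 + 46.97
= 50.42 m^3/s

50.42 m^3/s


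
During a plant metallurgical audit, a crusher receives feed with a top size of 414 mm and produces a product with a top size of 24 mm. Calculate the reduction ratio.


17.25

Reduction ratio = feed size / product size
= 414 / 24
= 17.25


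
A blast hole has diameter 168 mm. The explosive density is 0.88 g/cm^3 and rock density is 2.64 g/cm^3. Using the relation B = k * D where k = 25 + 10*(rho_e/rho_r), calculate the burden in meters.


First, compute k:
rho_e / rho_r = 0.88 / 2.64 = 0.3333333333
k = 25 + 10 * 0.3333333333 = 28.33333333
Then, compute burden:
B = k * D / 1000 = 28.33333333 * 168 / 1000
= 4760 / 1000
= 4.76 m

4.76 m


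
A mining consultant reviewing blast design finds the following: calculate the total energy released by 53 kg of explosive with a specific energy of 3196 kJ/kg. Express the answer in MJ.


Energy = mass * specific_energy / 1000
= 53 * 3196 / 1000
= 169388 / 1000
= 169.388 MJ

169.388 MJ


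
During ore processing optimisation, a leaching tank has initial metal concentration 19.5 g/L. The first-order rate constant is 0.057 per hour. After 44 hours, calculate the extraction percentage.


Compute the exponent:
-k * t = -0.057 * 44 = -2.508
Remaining concentration:
C = 19.5 * exp(-2.508)
= 19.5 * 0.08143093836
= 1.587903298 g/L
Extracted = 19.5 - 1.587903298 = 17.9120967 g/L
Extraction % = 17.9120967 / 19.5 * 100
= 91.8569%

91.8569%


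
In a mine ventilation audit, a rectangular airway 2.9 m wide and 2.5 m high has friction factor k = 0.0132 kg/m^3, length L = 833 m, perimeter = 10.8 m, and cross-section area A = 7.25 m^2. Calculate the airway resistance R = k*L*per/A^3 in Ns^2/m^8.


0.3116 Ns^2/m^8

Compute the numerator:
k * L * per = 0.0132 * 833 * 10.8
= 118.75248
Compute the denominator:
A^3 = 7.25^3 = 381.078125
Resistance:
R = 118.75248 / 381.078125
= 0.3116 Ns^2/m^8


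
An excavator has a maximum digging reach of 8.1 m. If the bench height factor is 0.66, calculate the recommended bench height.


Bench height = reach * factor
= 8.1 * 0.66
= 5.346 m

5.346 m


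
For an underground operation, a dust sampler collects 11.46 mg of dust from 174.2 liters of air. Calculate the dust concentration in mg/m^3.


65.7865 mg/m^3

Convert liters to m^3: 1 m^3 = 1000 L
Concentration = mass / volume * 1000
= 11.46 / 174.2 * 1000
= 0.06578645235 * 1000
= 65.7865 mg/m^3


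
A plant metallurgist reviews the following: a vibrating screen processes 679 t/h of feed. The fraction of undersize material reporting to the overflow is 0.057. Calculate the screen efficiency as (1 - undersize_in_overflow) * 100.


Screen efficiency = (1 - fraction of undersize in overflow) * 100
= (1 - 0.057) * 100
= 0.943 * 100
= 94.3%

94.3%


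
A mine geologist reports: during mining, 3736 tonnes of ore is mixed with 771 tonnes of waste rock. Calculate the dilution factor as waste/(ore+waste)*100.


Total material = ore + waste
= 3736 + 771 = 4507 tonnes
Dilution = waste / total * 100
= 771 / 4507 * 100
= 0.1710672288 * 100
= 17.1067%

17.1067%


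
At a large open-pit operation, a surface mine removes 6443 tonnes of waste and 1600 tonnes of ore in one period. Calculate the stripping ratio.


4.0269

Stripping ratio = waste tonnage / ore tonnage
= 6443 / 1600
= 4.0269


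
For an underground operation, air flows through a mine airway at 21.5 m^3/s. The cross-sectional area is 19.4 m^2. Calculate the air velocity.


1.1082 m/s

Velocity = flow rate / cross-sectional area
= 21.5 / 19.4
= 1.1082 m/s


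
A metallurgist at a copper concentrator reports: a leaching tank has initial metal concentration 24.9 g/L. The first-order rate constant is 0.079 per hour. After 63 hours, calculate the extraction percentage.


Compute the exponent:
-k * t = -0.079 * 63 = -4.977
Remaining concentration:
C = 24.9 * exp(-4.977)
= 24.9 * 0.006894715709
= 0.1716784212 g/L
Extracted = 24.9 - 0.1716784212 = 24.72832158 g/L
Extraction % = 24.72832158 / 24.9 * 100
= 99.3105%

99.3105%


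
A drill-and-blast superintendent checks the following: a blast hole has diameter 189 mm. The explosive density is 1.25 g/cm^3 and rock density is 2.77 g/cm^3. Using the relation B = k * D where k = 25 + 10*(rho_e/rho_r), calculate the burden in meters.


5.5779 m

First, compute k:
rho_e / rho_r = 1.25 / 2.77 = 0.4512635379
k = 25 + 10 * 0.4512635379 = 29.51263538
Then, compute burden:
B = k * D / 1000 = 29.51263538 * 189 / 1000
= 5577.888087 / 1000
= 5.5779 m


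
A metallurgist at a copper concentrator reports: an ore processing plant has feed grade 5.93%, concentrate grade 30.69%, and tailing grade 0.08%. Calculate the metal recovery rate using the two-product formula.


Using the two-product formula:
R = 100 * c * (f - t) / (f * (c - t))
Numerator = 100 * 30.69 * (5.93 - 0.08)
= 100 * 30.69 * 5.85
= 17953.65
Denominator = 5.93 * (30.69 - 0.08)
= 5.93 * 30.61
= 181.5173
R = 17953.65 / 181.5173
= 98.9088%

98.9088%


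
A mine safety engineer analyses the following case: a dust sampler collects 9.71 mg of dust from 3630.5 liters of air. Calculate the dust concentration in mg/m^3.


2.6746 mg/m^3

Convert liters to m^3: 1 m^3 = 1000 L
Concentration = mass / volume * 1000
= 9.71 / 3630.5 * 1000
= 0.002674562732 * 1000
= 2.6746 mg/m^3


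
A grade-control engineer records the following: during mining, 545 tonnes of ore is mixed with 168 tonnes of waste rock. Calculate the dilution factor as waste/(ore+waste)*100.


Total material = ore + waste
= 545 + 168 = 713 tonnes
Dilution = waste / total * 100
= 168 / 713 * 100
= 0.2356241234 * 100
= 23.5624%

23.5624%


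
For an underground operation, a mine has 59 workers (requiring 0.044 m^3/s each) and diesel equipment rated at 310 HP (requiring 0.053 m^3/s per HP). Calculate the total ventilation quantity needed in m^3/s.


19.026 m^3/s

Airflow for workers:
Q_people = 59 * 0.044 = 2.596 m^3/s
Airflow for diesel equipment:
Q_diesel = 310 * 0.053 = 16.43 m^3/s
Total ventilation:
Q_total = 2.596 + 16.43
= 19.026 m^3/s


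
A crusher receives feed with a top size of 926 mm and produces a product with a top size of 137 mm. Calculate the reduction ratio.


Reduction ratio = feed size / product size
= 926 / 137
= 6.7591

6.7591


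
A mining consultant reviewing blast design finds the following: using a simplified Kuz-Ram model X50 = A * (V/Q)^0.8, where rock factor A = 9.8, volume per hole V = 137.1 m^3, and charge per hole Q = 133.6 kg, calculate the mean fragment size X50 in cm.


Compute V/Q:
V/Q = 137.1 / 133.6 = 1.026197605
Raise to the power 0.8:
(V/Q)^0.8 = 1.026197605^0.8 = 1.020903746
Multiply by A:
X50 = 9.8 * 1.020903746
= 10.0049 cm

10.0049 cm


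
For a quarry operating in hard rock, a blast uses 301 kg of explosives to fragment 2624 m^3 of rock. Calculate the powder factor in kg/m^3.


Powder factor = explosive mass / rock volume
= 301 / 2624
= 0.1147 kg/m^3

0.1147 kg/m^3


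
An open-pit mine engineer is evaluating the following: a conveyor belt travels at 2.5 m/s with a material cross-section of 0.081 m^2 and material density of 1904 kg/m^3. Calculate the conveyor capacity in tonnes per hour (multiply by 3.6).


1388.016 t/h

Volumetric flow = speed * area
= 2.5 * 0.081 = 0.2025 m^3/s
Mass flow = volumetric * density
= 0.2025 * 1904 = 385.56 kg/s
Convert to t/h: multiply by 3.6
Capacity = 385.56 * 3.6
= 1388.016 t/h


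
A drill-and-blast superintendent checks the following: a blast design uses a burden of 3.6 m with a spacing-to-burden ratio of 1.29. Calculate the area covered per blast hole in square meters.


16.7184 m^2

First, find the spacing:
Spacing = burden * ratio = 3.6 * 1.29
= 4.644 m
Then, calculate the area:
Area = burden * spacing = 3.6 * 4.644
= 16.7184 m^2


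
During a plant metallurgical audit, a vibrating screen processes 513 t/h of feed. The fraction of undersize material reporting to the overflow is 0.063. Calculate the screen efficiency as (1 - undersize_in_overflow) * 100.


93.7%

Screen efficiency = (1 - fraction of undersize in overflow) * 100
= (1 - 0.063) * 100
= 0.937 * 100
= 93.7%


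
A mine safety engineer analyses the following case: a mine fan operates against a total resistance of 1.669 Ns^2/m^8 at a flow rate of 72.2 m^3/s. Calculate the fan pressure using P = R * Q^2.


Compute Q^2:
Q^2 = 72.2^2 = 5212.84
Compute pressure:
P = R * Q^2 = 1.669 * 5212.84
= 8700.23 Pa

8700.23 Pa


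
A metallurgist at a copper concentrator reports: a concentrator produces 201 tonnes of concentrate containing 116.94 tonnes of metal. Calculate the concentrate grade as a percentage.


Grade = (metal in concentrate / concentrate mass) * 100
= (116.94 / 201) * 100
= 0.5817910448 * 100
= 58.1791%

58.1791%


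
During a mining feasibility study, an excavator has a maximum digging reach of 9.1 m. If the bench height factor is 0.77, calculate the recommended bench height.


7.007 m

Bench height = reach * factor
= 9.1 * 0.77
= 7.007 m


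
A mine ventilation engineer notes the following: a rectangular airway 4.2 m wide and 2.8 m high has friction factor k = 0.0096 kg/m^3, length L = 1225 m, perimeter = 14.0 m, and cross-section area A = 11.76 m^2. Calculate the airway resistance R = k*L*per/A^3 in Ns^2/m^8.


0.1012 Ns^2/m^8

Compute the numerator:
k * L * per = 0.0096 * 1225 * 14.0
= 164.64
Compute the denominator:
A^3 = 11.76^3 = 1626.379776
Resistance:
R = 164.64 / 1626.379776
= 0.1012 Ns^2/m^8


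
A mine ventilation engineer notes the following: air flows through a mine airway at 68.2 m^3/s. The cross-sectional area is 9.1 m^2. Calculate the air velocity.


Velocity = flow rate / cross-sectional area
= 68.2 / 9.1
= 7.4945 m/s

7.4945 m/s


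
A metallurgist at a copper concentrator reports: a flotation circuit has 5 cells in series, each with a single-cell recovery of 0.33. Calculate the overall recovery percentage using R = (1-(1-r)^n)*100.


Complement of single-cell recovery:
1 - r = 1 - 0.33 = 0.67
Raise to power n:
(1 - r)^5 = 0.67^5 = 0.1350125107
Overall recovery:
R = (1 - 0.1350125107) * 100
= 86.4987%

86.4987%


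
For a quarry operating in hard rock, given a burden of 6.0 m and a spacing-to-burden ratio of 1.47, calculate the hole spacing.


8.82 m

Spacing = burden * ratio
= 6.0 * 1.47
= 8.82 m


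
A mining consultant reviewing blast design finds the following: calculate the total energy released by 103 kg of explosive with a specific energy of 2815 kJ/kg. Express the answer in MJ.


Energy = mass * specific_energy / 1000
= 103 * 2815 / 1000
= 289945 / 1000
= 289.945 MJ

289.945 MJ


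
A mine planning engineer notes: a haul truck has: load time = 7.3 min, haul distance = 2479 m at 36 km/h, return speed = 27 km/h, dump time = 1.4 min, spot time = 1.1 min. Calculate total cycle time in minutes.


Convert haul speed to m/min: 36 * 1000/60 = 600 m/min
Haul time = 2479 / 600 = 4.131666667 min
Convert return speed to m/min: 27 * 1000/60 = 450 m/min
Return time = 2479 / 450 = 5.508888889 min
Total cycle time:
= 7.3 + 4.131666667 + 1.4 + 5.508888889 + 1.1
= 19.4406 min

19.4406 min


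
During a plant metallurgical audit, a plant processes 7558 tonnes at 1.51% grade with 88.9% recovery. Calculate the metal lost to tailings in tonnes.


12.668 tonnes

Total metal in feed:
= 7558 * 1.51 / 100 = 114.1258 tonnes
Metal recovered:
= 114.1258 * 88.9 / 100 = 101.4578362 tonnes
Metal lost to tailings:
= 114.1258 - 101.4578362
= 12.668 tonnes


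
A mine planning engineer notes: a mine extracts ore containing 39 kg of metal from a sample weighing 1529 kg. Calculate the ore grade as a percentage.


2.5507%

Ore grade = (metal mass / ore mass) * 100
= (39 / 1529) * 100
= 0.02550686723 * 100
= 2.5507%


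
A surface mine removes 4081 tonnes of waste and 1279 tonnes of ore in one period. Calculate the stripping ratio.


Stripping ratio = waste tonnage / ore tonnage
= 4081 / 1279
= 3.1908

3.1908


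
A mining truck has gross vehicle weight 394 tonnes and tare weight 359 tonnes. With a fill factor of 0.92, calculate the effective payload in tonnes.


Maximum payload = gross - tare
= 394 - 359 = 35 tonnes
Effective payload = max payload * fill factor
= 35 * 0.92
= 32.2 tonnes

32.2 tonnes


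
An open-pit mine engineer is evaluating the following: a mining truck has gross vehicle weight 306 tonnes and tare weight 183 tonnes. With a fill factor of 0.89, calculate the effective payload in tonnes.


109.47 tonnes

Maximum payload = gross - tare
= 306 - 183 = 123 tonnes
Effective payload = max payload * fill factor
= 123 * 0.89
= 109.47 tonnes


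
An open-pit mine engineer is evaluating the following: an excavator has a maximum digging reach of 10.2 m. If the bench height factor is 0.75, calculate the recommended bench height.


7.65 m

Bench height = reach * factor
= 10.2 * 0.75
= 7.65 m


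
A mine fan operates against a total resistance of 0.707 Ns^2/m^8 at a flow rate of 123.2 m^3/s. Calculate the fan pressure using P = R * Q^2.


10731.0157 Pa

Compute Q^2:
Q^2 = 123.2^2 = 15178.24
Compute pressure:
P = R * Q^2 = 0.707 * 15178.24
= 10731.0157 Pa


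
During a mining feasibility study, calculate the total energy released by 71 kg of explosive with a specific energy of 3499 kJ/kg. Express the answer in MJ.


248.429 MJ

Energy = mass * specific_energy / 1000
= 71 * 3499 / 1000
= 248429 / 1000
= 248.429 MJ


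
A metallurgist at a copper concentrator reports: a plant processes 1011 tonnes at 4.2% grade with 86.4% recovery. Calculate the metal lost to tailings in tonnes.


5.7748 tonnes

Total metal in feed:
= 1011 * 4.2 / 100 = 42.462 tonnes
Metal recovered:
= 42.462 * 86.4 / 100 = 36.687168 tonnes
Metal lost to tailings:
= 42.462 - 36.687168
= 5.7748 tonnes


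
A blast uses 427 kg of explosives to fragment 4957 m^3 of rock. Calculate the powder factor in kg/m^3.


0.0861 kg/m^3

Powder factor = explosive mass / rock volume
= 427 / 4957
= 0.0861 kg/m^3


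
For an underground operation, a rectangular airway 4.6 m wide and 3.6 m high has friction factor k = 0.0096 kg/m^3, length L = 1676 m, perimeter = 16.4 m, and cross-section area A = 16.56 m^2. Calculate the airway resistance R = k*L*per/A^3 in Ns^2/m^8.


0.0581 Ns^2/m^8

Compute the numerator:
k * L * per = 0.0096 * 1676 * 16.4
= 263.86944
Compute the denominator:
A^3 = 16.56^3 = 4541.308416
Resistance:
R = 263.86944 / 4541.308416
= 0.0581 Ns^2/m^8


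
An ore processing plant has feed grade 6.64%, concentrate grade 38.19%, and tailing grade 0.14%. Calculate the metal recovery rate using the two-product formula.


98.2517%

Using the two-product formula:
R = 100 * c * (f - t) / (f * (c - t))
Numerator = 100 * 38.19 * (6.64 - 0.14)
= 100 * 38.19 * 6.5
= 24823.5
Denominator = 6.64 * (38.19 - 0.14)
= 6.64 * 38.05
= 252.652
R = 24823.5 / 252.652
= 98.2517%


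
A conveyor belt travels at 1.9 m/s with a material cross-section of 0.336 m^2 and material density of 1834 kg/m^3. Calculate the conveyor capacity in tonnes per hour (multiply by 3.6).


4214.9722 t/h

Volumetric flow = speed * area
= 1.9 * 0.336 = 0.6384 m^3/s
Mass flow = volumetric * density
= 0.6384 * 1834 = 1170.8256 kg/s
Convert to t/h: multiply by 3.6
Capacity = 1170.8256 * 3.6
= 4214.9722 t/h


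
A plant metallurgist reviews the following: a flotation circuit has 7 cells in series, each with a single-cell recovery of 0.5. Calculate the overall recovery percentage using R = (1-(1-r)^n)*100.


Complement of single-cell recovery:
1 - r = 1 - 0.5 = 0.5
Raise to power n:
(1 - r)^7 = 0.5^7 = 0.0078125
Overall recovery:
R = (1 - 0.0078125) * 100
= 99.2188%

99.2188%


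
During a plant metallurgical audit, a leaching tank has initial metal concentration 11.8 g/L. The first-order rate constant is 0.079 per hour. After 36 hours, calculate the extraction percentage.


94.1808%

Compute the exponent:
-k * t = -0.079 * 36 = -2.844
Remaining concentration:
C = 11.8 * exp(-2.844)
= 11.8 * 0.05819243008
= 0.686670675 g/L
Extracted = 11.8 - 0.686670675 = 11.11332933 g/L
Extraction % = 11.11332933 / 11.8 * 100
= 94.1808%


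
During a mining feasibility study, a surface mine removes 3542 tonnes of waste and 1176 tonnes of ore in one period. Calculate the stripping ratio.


3.0119

Stripping ratio = waste tonnage / ore tonnage
= 3542 / 1176
= 3.0119


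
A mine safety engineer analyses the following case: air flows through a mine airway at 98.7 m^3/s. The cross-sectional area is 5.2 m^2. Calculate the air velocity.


Velocity = flow rate / cross-sectional area
= 98.7 / 5.2
= 18.9808 m/s

18.9808 m/s


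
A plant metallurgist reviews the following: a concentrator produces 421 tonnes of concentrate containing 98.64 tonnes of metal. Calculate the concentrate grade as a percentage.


Grade = (metal in concentrate / concentrate mass) * 100
= (98.64 / 421) * 100
= 0.2342992874 * 100
= 23.4299%

23.4299%


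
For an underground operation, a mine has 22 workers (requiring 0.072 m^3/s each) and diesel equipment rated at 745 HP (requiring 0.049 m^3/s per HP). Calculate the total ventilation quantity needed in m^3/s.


Airflow for workers:
Q_people = 22 * 0.072 = 1.584 m^3/s
Airflow for diesel equipment:
Q_diesel = 745 * 0.049 = 36.505 m^3/s
Total ventilation:
Q_total = 1.584 + 36.505
= 38.089 m^3/s

38.089 m^3/s


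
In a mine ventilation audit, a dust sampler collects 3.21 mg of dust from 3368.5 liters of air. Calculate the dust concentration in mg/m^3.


0.9529 mg/m^3

Convert liters to m^3: 1 m^3 = 1000 L
Concentration = mass / volume * 1000
= 3.21 / 3368.5 * 1000
= 0.0009529464153 * 1000
= 0.9529 mg/m^3


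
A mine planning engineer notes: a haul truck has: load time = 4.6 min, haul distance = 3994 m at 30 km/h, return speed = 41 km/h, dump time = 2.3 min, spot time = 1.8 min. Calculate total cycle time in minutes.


22.5329 min

Convert haul speed to m/min: 30 * 1000/60 = 500 m/min
Haul time = 3994 / 500 = 7.988 min
Convert return speed to m/min: 41 * 1000/60 = 683.3333333 m/min
Return time = 3994 / 683.3333333 = 5.844878049 min
Total cycle time:
= 4.6 + 7.988 + 2.3 + 5.844878049 + 1.8
= 22.5329 min


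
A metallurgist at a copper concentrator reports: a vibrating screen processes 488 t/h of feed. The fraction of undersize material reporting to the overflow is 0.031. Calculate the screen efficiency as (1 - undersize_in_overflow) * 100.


Screen efficiency = (1 - fraction of undersize in overflow) * 100
= (1 - 0.031) * 100
= 0.969 * 100
= 96.9%

96.9%


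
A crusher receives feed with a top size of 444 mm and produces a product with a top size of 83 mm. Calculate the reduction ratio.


Reduction ratio = feed size / product size
= 444 / 83
= 5.3494

5.3494


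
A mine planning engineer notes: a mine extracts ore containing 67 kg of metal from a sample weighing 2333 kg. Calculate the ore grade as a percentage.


2.8718%

Ore grade = (metal mass / ore mass) * 100
= (67 / 2333) * 100
= 0.02871838834 * 100
= 2.8718%


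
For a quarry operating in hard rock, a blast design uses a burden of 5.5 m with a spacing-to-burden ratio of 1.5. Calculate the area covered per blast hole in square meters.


45.375 m^2

First, find the spacing:
Spacing = burden * ratio = 5.5 * 1.5
= 8.25 m
Then, calculate the area:
Area = burden * spacing = 5.5 * 8.25
= 45.375 m^2


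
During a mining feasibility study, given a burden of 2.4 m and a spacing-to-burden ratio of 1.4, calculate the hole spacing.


Spacing = burden * ratio
= 2.4 * 1.4
= 3.36 m

3.36 m


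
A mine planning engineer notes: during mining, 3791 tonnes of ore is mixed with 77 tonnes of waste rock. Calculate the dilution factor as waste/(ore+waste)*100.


Total material = ore + waste
= 3791 + 77 = 3868 tonnes
Dilution = waste / total * 100
= 77 / 3868 * 100
= 0.01990692865 * 100
= 1.9907%

1.9907%


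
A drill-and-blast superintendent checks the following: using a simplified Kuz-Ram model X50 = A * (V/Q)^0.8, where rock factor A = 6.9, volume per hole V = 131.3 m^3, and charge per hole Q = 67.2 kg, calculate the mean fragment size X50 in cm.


Compute V/Q:
V/Q = 131.3 / 67.2 = 1.953869048
Raise to the power 0.8:
(V/Q)^0.8 = 1.953869048^0.8 = 1.708898869
Multiply by A:
X50 = 6.9 * 1.708898869
= 11.7914 cm

11.7914 cm


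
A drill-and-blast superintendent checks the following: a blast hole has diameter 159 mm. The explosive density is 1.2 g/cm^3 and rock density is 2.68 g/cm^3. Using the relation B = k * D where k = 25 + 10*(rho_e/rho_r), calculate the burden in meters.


4.6869 m

First, compute k:
rho_e / rho_r = 1.2 / 2.68 = 0.447761194
k = 25 + 10 * 0.447761194 = 29.47761194
Then, compute burden:
B = k * D / 1000 = 29.47761194 * 159 / 1000
= 4686.940299 / 1000
= 4.6869 m


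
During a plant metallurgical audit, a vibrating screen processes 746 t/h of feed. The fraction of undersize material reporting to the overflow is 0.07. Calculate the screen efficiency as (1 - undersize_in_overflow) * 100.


Screen efficiency = (1 - fraction of undersize in overflow) * 100
= (1 - 0.07) * 100
= 0.93 * 100
= 93.0%

93.0%


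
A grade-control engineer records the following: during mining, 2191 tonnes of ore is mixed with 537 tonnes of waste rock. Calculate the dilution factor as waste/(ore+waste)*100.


Total material = ore + waste
= 2191 + 537 = 2728 tonnes
Dilution = waste / total * 100
= 537 / 2728 * 100
= 0.1968475073 * 100
= 19.6848%

19.6848%


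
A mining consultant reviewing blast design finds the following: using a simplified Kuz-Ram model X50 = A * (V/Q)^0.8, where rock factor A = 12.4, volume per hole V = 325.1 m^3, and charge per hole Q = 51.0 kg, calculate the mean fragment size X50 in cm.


Compute V/Q:
V/Q = 325.1 / 51.0 = 6.374509804
Raise to the power 0.8:
(V/Q)^0.8 = 6.374509804^0.8 = 4.401061473
Multiply by A:
X50 = 12.4 * 4.401061473
= 54.5732 cm

54.5732 cm


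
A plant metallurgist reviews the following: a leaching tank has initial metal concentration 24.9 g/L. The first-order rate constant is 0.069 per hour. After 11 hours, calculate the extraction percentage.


Compute the exponent:
-k * t = -0.069 * 11 = -0.759
Remaining concentration:
C = 24.9 * exp(-0.759)
= 24.9 * 0.4681343273
= 11.65654475 g/L
Extracted = 24.9 - 11.65654475 = 13.24345525 g/L
Extraction % = 13.24345525 / 24.9 * 100
= 53.1866%

53.1866%


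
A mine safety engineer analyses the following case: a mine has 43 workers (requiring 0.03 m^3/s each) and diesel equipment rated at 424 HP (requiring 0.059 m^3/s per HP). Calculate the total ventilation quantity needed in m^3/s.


26.306 m^3/s

Airflow for workers:
Q_people = 43 * 0.03 = 1.29 m^3/s
Airflow for diesel equipment:
Q_diesel = 424 * 0.059 = 25.016 m^3/s
Total ventilation:
Q_total = 1.29 + 25.016
= 26.306 m^3/s


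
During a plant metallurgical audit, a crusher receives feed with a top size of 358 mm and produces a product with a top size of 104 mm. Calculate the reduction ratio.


Reduction ratio = feed size / product size
= 358 / 104
= 3.4423

3.4423


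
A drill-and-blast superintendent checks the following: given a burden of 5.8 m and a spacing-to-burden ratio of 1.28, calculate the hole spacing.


7.424 m

Spacing = burden * ratio
= 5.8 * 1.28
= 7.424 m


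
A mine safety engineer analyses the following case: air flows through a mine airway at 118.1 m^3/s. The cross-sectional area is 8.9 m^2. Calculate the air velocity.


13.2697 m/s

Velocity = flow rate / cross-sectional area
= 118.1 / 8.9
= 13.2697 m/s


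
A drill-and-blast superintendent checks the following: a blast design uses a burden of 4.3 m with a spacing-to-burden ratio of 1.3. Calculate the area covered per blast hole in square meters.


24.037 m^2

First, find the spacing:
Spacing = burden * ratio = 4.3 * 1.3
= 5.59 m
Then, calculate the area:
Area = burden * spacing = 4.3 * 5.59
= 24.037 m^2


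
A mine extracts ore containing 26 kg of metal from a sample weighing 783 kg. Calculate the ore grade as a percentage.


3.3206%

Ore grade = (metal mass / ore mass) * 100
= (26 / 783) * 100
= 0.03320561941 * 100
= 3.3206%


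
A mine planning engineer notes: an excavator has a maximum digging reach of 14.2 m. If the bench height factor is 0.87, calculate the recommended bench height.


Bench height = reach * factor
= 14.2 * 0.87
= 12.354 m

12.354 m


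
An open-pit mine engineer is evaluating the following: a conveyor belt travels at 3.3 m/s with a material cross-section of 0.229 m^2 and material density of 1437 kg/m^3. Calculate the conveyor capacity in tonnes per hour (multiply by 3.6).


3909.3872 t/h

Volumetric flow = speed * area
= 3.3 * 0.229 = 0.7557 m^3/s
Mass flow = volumetric * density
= 0.7557 * 1437 = 1085.9409 kg/s
Convert to t/h: multiply by 3.6
Capacity = 1085.9409 * 3.6
= 3909.3872 t/h


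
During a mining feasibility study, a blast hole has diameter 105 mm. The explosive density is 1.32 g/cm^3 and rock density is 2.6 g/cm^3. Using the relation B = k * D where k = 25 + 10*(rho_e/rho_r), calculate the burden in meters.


3.1581 m

First, compute k:
rho_e / rho_r = 1.32 / 2.6 = 0.5076923077
k = 25 + 10 * 0.5076923077 = 30.07692308
Then, compute burden:
B = k * D / 1000 = 30.07692308 * 105 / 1000
= 3158.076923 / 1000
= 3.1581 m


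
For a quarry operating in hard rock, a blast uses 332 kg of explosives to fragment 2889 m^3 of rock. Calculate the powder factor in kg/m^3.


Powder factor = explosive mass / rock volume
= 332 / 2889
= 0.1149 kg/m^3

0.1149 kg/m^3


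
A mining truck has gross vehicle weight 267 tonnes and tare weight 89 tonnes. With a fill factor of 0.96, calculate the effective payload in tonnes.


170.88 tonnes

Maximum payload = gross - tare
= 267 - 89 = 178 tonnes
Effective payload = max payload * fill factor
= 178 * 0.96
= 170.88 tonnes


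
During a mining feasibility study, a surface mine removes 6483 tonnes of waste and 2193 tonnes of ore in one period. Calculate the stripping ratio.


Stripping ratio = waste tonnage / ore tonnage
= 6483 / 2193
= 2.9562

2.9562


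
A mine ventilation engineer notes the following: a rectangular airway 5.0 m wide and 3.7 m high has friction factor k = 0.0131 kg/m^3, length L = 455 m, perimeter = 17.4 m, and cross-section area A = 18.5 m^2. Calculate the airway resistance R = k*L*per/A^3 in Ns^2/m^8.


0.0164 Ns^2/m^8

Compute the numerator:
k * L * per = 0.0131 * 455 * 17.4
= 103.7127
Compute the denominator:
A^3 = 18.5^3 = 6331.625
Resistance:
R = 103.7127 / 6331.625
= 0.0164 Ns^2/m^8


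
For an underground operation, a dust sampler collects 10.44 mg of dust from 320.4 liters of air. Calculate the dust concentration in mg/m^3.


Convert liters to m^3: 1 m^3 = 1000 L
Concentration = mass / volume * 1000
= 10.44 / 320.4 * 1000
= 0.03258426966 * 1000
= 32.5843 mg/m^3

32.5843 mg/m^3


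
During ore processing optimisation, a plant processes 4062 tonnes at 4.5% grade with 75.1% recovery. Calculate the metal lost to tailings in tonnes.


45.5147 tonnes

Total metal in feed:
= 4062 * 4.5 / 100 = 182.79 tonnes
Metal recovered:
= 182.79 * 75.1 / 100 = 137.27529 tonnes
Metal lost to tailings:
= 182.79 - 137.27529
= 45.5147 tonnes


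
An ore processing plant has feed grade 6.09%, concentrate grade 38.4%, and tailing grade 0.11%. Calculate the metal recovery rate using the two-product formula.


98.4759%

Using the two-product formula:
R = 100 * c * (f - t) / (f * (c - t))
Numerator = 100 * 38.4 * (6.09 - 0.11)
= 100 * 38.4 * 5.98
= 22963.2
Denominator = 6.09 * (38.4 - 0.11)
= 6.09 * 38.29
= 233.1861
R = 22963.2 / 233.1861
= 98.4759%


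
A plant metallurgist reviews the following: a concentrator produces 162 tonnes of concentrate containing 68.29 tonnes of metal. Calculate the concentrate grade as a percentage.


Grade = (metal in concentrate / concentrate mass) * 100
= (68.29 / 162) * 100
= 0.4215432099 * 100
= 42.1543%

42.1543%


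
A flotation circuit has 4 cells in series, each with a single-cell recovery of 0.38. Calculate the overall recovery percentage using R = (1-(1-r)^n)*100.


Complement of single-cell recovery:
1 - r = 1 - 0.38 = 0.62
Raise to power n:
(1 - r)^4 = 0.62^4 = 0.14776336
Overall recovery:
R = (1 - 0.14776336) * 100
= 85.2237%

85.2237%


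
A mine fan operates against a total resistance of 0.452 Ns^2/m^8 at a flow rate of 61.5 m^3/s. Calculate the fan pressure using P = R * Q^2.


1709.577 Pa

Compute Q^2:
Q^2 = 61.5^2 = 3782.25
Compute pressure:
P = R * Q^2 = 0.452 * 3782.25
= 1709.577 Pa


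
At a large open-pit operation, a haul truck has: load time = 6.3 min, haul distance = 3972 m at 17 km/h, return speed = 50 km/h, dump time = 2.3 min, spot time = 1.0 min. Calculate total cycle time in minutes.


28.3852 min

Convert haul speed to m/min: 17 * 1000/60 = 283.3333333 m/min
Haul time = 3972 / 283.3333333 = 14.01882353 min
Convert return speed to m/min: 50 * 1000/60 = 833.3333333 m/min
Return time = 3972 / 833.3333333 = 4.7664 min
Total cycle time:
= 6.3 + 14.01882353 + 2.3 + 4.7664 + 1.0
= 28.3852 min


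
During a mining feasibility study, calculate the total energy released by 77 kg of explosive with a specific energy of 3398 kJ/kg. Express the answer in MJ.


Energy = mass * specific_energy / 1000
= 77 * 3398 / 1000
= 261646 / 1000
= 261.646 MJ

261.646 MJ


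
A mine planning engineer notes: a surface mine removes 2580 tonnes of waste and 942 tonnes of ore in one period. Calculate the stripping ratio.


2.7389

Stripping ratio = waste tonnage / ore tonnage
= 2580 / 942
= 2.7389


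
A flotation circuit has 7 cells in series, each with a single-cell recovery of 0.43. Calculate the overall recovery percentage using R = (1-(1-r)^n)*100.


98.0451%

Complement of single-cell recovery:
1 - r = 1 - 0.43 = 0.57
Raise to power n:
(1 - r)^7 = 0.57^7 = 0.01954897493
Overall recovery:
R = (1 - 0.01954897493) * 100
= 98.0451%


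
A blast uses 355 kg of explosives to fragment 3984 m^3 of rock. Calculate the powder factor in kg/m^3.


Powder factor = explosive mass / rock volume
= 355 / 3984
= 0.0891 kg/m^3

0.0891 kg/m^3


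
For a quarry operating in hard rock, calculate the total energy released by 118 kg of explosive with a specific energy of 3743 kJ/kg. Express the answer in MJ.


Energy = mass * specific_energy / 1000
= 118 * 3743 / 1000
= 441674 / 1000
= 441.674 MJ

441.674 MJ


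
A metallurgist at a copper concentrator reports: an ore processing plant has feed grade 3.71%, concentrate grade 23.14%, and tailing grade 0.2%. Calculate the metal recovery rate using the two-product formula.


95.434%

Using the two-product formula:
R = 100 * c * (f - t) / (f * (c - t))
Numerator = 100 * 23.14 * (3.71 - 0.2)
= 100 * 23.14 * 3.51
= 8122.14
Denominator = 3.71 * (23.14 - 0.2)
= 3.71 * 22.94
= 85.1074
R = 8122.14 / 85.1074
= 95.434%


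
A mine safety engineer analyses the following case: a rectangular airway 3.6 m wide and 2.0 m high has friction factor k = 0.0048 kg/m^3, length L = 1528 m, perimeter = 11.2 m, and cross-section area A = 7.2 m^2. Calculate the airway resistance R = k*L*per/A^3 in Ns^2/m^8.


Compute the numerator:
k * L * per = 0.0048 * 1528 * 11.2
= 82.14528
Compute the denominator:
A^3 = 7.2^3 = 373.248
Resistance:
R = 82.14528 / 373.248
= 0.2201 Ns^2/m^8

0.2201 Ns^2/m^8


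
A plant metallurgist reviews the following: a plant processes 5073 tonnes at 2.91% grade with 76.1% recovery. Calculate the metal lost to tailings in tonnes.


35.2822 tonnes

Total metal in feed:
= 5073 * 2.91 / 100 = 147.6243 tonnes
Metal recovered:
= 147.6243 * 76.1 / 100 = 112.3420923 tonnes
Metal lost to tailings:
= 147.6243 - 112.3420923
= 35.2822 tonnes


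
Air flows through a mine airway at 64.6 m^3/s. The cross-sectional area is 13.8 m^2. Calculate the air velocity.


Velocity = flow rate / cross-sectional area
= 64.6 / 13.8
= 4.6812 m/s

4.6812 m/s


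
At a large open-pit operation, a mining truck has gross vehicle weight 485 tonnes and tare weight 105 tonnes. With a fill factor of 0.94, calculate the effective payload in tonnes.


357.2 tonnes

Maximum payload = gross - tare
= 485 - 105 = 380 tonnes
Effective payload = max payload * fill factor
= 380 * 0.94
= 357.2 tonnes


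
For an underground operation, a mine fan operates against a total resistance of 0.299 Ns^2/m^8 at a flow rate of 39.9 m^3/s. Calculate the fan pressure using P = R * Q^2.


Compute Q^2:
Q^2 = 39.9^2 = 1592.01
Compute pressure:
P = R * Q^2 = 0.299 * 1592.01
= 476.011 Pa

476.011 Pa


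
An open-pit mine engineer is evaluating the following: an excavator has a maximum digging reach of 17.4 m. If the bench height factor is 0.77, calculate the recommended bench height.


Bench height = reach * factor
= 17.4 * 0.77
= 13.398 m

13.398 m


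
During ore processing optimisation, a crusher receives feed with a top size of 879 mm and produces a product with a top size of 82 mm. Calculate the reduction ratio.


10.7195

Reduction ratio = feed size / product size
= 879 / 82
= 10.7195


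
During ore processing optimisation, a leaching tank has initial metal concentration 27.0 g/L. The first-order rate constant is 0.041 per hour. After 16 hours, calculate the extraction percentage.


Compute the exponent:
-k * t = -0.041 * 16 = -0.656
Remaining concentration:
C = 27.0 * exp(-0.656)
= 27.0 * 0.5189228802
= 14.01091776 g/L
Extracted = 27.0 - 14.01091776 = 12.98908224 g/L
Extraction % = 12.98908224 / 27.0 * 100
= 48.1077%

48.1077%
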